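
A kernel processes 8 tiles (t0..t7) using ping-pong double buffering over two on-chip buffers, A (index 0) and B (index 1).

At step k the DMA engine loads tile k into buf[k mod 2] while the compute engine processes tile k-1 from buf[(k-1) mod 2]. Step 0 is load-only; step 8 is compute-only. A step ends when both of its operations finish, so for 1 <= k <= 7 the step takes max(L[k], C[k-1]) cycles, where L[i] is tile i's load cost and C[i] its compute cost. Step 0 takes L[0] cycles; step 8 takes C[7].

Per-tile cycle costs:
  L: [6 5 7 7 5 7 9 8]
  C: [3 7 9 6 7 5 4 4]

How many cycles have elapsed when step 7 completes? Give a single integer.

end_cycle[7] = 57

  0. 6=6c; end=6; A:t0 B:-
  1. max(5,3)=5c; end=11; A:t0 B:t1
  2. max(7,7)=7c; end=18; A:t2 B:t1
  3. max(7,9)=9c; end=27; A:t2 B:t3
  4. max(5,6)=6c; end=33; A:t4 B:t3
  5. max(7,7)=7c; end=40; A:t4 B:t5
  6. max(9,5)=9c; end=49; A:t6 B:t5
  7. max(8,4)=8c; end=57; A:t6 B:t7
  8. 4=4c; end=61; A:t6 B:t7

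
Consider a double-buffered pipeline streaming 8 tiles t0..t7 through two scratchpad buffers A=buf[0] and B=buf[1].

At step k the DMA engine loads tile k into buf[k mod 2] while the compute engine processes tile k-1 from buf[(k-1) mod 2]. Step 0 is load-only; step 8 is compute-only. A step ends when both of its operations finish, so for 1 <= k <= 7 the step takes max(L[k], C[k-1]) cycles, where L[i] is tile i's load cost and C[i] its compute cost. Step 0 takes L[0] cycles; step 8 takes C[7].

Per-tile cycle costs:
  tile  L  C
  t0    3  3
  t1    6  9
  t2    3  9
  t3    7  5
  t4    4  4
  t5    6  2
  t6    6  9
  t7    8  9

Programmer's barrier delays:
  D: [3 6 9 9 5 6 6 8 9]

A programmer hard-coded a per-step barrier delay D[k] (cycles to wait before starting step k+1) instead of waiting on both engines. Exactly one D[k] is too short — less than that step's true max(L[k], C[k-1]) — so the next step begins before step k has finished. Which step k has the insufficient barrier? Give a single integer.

[0] required=L[0]=3=3 vs D=3 ok
[1] required=max(L[1]=6,C[0]=3)=6 vs D=6 ok
[2] required=max(L[2]=3,C[1]=9)=9 vs D=9 ok
[3] required=max(L[3]=7,C[2]=9)=9 vs D=9 ok
[4] required=max(L[4]=4,C[3]=5)=5 vs D=5 ok
[5] required=max(L[5]=6,C[4]=4)=6 vs D=6 ok
[6] required=max(L[6]=6,C[5]=2)=6 vs D=6 ok
[7] required=max(L[7]=8,C[6]=9)=9 vs D=8 SHORT
[8] required=C[7]=9=9 vs D=9 ok

hazard at step 7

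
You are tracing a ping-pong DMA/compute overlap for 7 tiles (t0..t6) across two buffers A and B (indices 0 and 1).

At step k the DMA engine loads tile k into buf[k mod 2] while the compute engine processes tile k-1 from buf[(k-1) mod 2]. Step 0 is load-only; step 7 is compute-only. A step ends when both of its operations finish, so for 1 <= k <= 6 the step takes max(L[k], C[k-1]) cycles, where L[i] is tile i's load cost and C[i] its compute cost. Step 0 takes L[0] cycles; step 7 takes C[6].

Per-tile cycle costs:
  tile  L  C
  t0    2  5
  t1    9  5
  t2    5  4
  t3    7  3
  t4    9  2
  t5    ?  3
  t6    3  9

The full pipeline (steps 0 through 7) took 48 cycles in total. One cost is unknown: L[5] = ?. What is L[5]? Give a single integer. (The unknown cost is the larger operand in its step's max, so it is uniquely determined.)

step 0 = dur = L[0]=2 = 2
step 1 = dur = max(L[1]=9, C[0]=5) = 9
step 2 = dur = max(L[2]=5, C[1]=5) = 5
step 3 = dur = max(L[3]=7, C[2]=4) = 7
step 4 = dur = max(L[4]=9, C[3]=3) = 9
step 5 = dur = max(L[5]=?, C[4]=2) = L[5]  (unknown; binding)
step 6 = dur = max(L[6]=3, C[5]=3) = 3
step 7 = dur = C[6]=9 = 9
sum of known step durations = 44
dur[5] = total - known = 48 - 44 = 4
L[5] is the binding max in step 5, so L[5] = dur[5] = 4

L[5] = 4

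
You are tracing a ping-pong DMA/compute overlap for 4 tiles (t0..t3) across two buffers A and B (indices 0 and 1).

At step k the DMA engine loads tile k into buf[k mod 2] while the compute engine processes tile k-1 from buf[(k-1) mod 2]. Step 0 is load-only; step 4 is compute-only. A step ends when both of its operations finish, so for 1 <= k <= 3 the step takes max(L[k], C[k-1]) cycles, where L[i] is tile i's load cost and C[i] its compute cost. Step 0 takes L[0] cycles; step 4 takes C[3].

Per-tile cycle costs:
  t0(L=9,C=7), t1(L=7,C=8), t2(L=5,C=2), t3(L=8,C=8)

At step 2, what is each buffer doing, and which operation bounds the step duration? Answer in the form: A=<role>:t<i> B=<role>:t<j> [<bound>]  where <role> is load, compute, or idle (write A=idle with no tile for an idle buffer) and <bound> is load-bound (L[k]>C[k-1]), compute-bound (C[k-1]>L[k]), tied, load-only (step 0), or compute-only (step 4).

step 0: L[0]=9 → dur=9, Σ=9 | A=load:t0 B=idle [load-only]
step 1: L[1]=7 C[0]=7 → dur=7, Σ=16 | A=compute:t0 B=load:t1 [tied]
step 2: L[2]=5 C[1]=8 → dur=8, Σ=24 | A=load:t2 B=compute:t1 [compute-bound]
step 3: L[3]=8 C[2]=2 → dur=8, Σ=32 | A=compute:t2 B=load:t3 [load-bound]
step 4: C[3]=8 → dur=8, Σ=40 | A=idle B=compute:t3 [compute-only]

step 2: A=load:t2 B=compute:t1 [compute-bound]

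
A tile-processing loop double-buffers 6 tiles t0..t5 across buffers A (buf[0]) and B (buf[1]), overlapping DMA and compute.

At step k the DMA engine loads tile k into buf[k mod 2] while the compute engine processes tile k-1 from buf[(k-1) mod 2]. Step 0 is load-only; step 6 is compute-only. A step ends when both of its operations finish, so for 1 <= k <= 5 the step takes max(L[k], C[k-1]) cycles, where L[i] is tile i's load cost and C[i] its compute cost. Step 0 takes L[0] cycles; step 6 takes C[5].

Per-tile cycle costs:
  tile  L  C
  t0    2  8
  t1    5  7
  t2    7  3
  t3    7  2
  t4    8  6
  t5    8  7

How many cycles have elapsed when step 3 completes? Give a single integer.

end_cycle[3] = 24

k=0 load=t0/2c comp=- wait=2 total=2
k=1 load=t1/5c comp=t0/8c wait=8 total=10
k=2 load=t2/7c comp=t1/7c wait=7 total=17
k=3 load=t3/7c comp=t2/3c wait=7 total=24
k=4 load=t4/8c comp=t3/2c wait=8 total=32
k=5 load=t5/8c comp=t4/6c wait=8 total=40
k=6 load=- comp=t5/7c wait=7 total=47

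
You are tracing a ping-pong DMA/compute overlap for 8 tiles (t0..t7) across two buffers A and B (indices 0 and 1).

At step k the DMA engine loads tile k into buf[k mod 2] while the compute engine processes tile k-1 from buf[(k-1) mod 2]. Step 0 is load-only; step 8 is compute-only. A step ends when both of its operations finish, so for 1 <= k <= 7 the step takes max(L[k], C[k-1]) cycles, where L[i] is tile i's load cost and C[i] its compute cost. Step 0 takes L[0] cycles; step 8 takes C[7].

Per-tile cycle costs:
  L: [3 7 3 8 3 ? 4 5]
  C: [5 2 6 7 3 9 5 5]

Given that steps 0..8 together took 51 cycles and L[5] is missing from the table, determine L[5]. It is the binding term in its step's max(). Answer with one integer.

L[5] = 4

step 0 → dur = L[0]=3 = 3
step 1 → dur = max(L[1]=7, C[0]=5) = 7
step 2 → dur = max(L[2]=3, C[1]=2) = 3
step 3 → dur = max(L[3]=8, C[2]=6) = 8
step 4 → dur = max(L[4]=3, C[3]=7) = 7
step 5 → dur = max(L[5]=?, C[4]=3) = L[5]  (unknown; binding)
step 6 → dur = max(L[6]=4, C[5]=9) = 9
step 7 → dur = max(L[7]=5, C[6]=5) = 5
step 8 → dur = C[7]=5 = 5
sum of known step durations = 47
dur[5] = total - known = 51 - 47 = 4
L[5] is the binding max in step 5, so L[5] = dur[5] = 4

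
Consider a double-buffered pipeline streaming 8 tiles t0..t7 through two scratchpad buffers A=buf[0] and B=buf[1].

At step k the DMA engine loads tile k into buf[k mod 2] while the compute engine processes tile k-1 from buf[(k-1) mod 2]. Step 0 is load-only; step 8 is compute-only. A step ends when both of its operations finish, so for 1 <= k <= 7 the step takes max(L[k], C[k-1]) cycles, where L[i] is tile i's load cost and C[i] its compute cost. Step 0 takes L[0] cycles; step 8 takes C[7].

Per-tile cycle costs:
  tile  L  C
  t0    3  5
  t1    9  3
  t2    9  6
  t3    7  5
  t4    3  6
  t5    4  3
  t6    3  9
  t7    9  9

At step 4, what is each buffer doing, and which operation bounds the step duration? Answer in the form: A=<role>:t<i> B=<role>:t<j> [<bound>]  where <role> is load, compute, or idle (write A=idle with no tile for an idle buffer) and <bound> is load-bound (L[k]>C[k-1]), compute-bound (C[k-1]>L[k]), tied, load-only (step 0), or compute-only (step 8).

step 4: A=load:t4 B=compute:t3 [compute-bound]

k=0 load=t0/3c comp=- wait=3 total=3
k=1 load=t1/9c comp=t0/5c wait=9 total=12
k=2 load=t2/9c comp=t1/3c wait=9 total=21
k=3 load=t3/7c comp=t2/6c wait=7 total=28
k=4 load=t4/3c comp=t3/5c wait=5 total=33
k=5 load=t5/4c comp=t4/6c wait=6 total=39
k=6 load=t6/3c comp=t5/3c wait=3 total=42
k=7 load=t7/9c comp=t6/9c wait=9 total=51
k=8 load=- comp=t7/9c wait=9 total=60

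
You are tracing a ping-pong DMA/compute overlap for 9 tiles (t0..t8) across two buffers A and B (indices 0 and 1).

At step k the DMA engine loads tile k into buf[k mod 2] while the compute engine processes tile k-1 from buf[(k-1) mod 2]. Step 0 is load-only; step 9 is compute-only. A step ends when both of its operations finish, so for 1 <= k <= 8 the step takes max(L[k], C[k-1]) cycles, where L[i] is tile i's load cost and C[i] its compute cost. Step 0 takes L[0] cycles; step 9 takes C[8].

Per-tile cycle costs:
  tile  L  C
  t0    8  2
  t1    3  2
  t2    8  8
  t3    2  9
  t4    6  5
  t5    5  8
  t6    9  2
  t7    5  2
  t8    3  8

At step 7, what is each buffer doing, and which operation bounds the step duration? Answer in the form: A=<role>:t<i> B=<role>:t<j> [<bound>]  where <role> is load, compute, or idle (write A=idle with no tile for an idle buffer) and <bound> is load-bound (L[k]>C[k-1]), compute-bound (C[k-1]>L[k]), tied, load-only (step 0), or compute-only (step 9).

step 7: A=compute:t6 B=load:t7 [load-bound]

  0. 8=8c; end=8; A:t0 B:-
  1. max(3,2)=3c; end=11; A:t0 B:t1
  2. max(8,2)=8c; end=19; A:t2 B:t1
  3. max(2,8)=8c; end=27; A:t2 B:t3
  4. max(6,9)=9c; end=36; A:t4 B:t3
  5. max(5,5)=5c; end=41; A:t4 B:t5
  6. max(9,8)=9c; end=50; A:t6 B:t5
  7. max(5,2)=5c; end=55; A:t6 B:t7
  8. max(3,2)=3c; end=58; A:t8 B:t7
  9. 8=8c; end=66; A:t8 B:t7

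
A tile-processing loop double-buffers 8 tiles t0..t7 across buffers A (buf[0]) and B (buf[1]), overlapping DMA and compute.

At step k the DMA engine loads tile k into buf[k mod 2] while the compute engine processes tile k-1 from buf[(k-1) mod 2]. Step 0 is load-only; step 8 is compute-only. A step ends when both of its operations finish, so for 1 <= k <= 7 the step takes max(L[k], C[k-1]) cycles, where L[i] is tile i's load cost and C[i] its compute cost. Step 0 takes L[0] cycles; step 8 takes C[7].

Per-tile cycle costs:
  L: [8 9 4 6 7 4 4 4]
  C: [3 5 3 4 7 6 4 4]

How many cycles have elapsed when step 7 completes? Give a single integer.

end_cycle[7] = 52

k=0 load=t0/8c comp=- wait=8 total=8
k=1 load=t1/9c comp=t0/3c wait=9 total=17
k=2 load=t2/4c comp=t1/5c wait=5 total=22
k=3 load=t3/6c comp=t2/3c wait=6 total=28
k=4 load=t4/7c comp=t3/4c wait=7 total=35
k=5 load=t5/4c comp=t4/7c wait=7 total=42
k=6 load=t6/4c comp=t5/6c wait=6 total=48
k=7 load=t7/4c comp=t6/4c wait=4 total=52
k=8 load=- comp=t7/4c wait=4 total=56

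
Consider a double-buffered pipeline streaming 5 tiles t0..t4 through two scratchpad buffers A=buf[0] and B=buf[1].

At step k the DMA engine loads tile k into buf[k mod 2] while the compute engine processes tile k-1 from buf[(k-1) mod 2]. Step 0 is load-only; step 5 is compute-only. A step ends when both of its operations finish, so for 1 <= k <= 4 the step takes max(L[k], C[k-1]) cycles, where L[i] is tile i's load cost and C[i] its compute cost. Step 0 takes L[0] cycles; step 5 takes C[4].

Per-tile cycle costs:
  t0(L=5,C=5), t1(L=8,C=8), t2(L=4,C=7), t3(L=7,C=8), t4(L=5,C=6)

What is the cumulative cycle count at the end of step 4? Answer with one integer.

end_cycle[4] = 36

[0] DMA t0→A (5c) ∥ CU idle ⇒ 5c, clock 5
[1] DMA t1→B (8c) ∥ CU A:t0 (5c) ⇒ 8c, clock 13
[2] DMA t2→A (4c) ∥ CU B:t1 (8c) ⇒ 8c, clock 21
[3] DMA t3→B (7c) ∥ CU A:t2 (7c) ⇒ 7c, clock 28
[4] DMA t4→A (5c) ∥ CU B:t3 (8c) ⇒ 8c, clock 36
[5] DMA idle ∥ CU A:t4 (6c) ⇒ 6c, clock 42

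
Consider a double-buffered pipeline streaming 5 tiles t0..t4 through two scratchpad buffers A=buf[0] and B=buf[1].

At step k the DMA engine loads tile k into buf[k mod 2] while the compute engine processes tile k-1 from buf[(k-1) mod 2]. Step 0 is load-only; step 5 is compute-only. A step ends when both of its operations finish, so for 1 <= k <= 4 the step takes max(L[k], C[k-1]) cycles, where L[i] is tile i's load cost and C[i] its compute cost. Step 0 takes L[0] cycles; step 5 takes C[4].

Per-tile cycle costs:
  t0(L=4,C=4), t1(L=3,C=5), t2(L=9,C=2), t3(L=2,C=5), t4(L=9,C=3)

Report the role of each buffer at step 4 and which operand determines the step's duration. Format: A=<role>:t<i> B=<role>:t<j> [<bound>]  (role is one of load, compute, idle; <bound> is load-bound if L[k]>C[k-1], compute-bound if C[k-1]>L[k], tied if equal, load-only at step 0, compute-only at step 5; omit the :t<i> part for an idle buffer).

step 4: A=load:t4 B=compute:t3 [load-bound]

step 0: L[0]=4 → dur=4, Σ=4 | A=load:t0 B=idle [load-only]
step 1: L[1]=3 C[0]=4 → dur=4, Σ=8 | A=compute:t0 B=load:t1 [compute-bound]
step 2: L[2]=9 C[1]=5 → dur=9, Σ=17 | A=load:t2 B=compute:t1 [load-bound]
step 3: L[3]=2 C[2]=2 → dur=2, Σ=19 | A=compute:t2 B=load:t3 [tied]
step 4: L[4]=9 C[3]=5 → dur=9, Σ=28 | A=load:t4 B=compute:t3 [load-bound]
step 5: C[4]=3 → dur=3, Σ=31 | A=compute:t4 B=idle [compute-only]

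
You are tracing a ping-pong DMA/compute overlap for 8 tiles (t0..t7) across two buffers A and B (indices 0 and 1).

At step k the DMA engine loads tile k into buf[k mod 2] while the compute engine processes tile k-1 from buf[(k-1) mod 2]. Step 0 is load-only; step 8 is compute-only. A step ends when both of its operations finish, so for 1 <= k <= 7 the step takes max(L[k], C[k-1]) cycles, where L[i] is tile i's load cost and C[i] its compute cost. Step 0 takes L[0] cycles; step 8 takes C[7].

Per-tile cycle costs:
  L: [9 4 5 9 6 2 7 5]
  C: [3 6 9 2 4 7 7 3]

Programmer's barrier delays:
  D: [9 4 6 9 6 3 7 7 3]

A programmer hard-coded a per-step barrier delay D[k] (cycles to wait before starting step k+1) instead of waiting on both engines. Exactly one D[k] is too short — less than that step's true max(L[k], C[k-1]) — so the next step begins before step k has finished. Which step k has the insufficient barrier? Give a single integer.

hazard at step 5

step 0: need L[0]=9 = 9; D[0]=9 ok
step 1: need max(L[1]=4,C[0]=3) = 4; D[1]=4 ok
step 2: need max(L[2]=5,C[1]=6) = 6; D[2]=6 ok
step 3: need max(L[3]=9,C[2]=9) = 9; D[3]=9 ok
step 4: need max(L[4]=6,C[3]=2) = 6; D[4]=6 ok
step 5: need max(L[5]=2,C[4]=4) = 4; D[5]=3 SHORT
step 6: need max(L[6]=7,C[5]=7) = 7; D[6]=7 ok
step 7: need max(L[7]=5,C[6]=7) = 7; D[7]=7 ok
step 8: need C[7]=3 = 3; D[8]=3 ok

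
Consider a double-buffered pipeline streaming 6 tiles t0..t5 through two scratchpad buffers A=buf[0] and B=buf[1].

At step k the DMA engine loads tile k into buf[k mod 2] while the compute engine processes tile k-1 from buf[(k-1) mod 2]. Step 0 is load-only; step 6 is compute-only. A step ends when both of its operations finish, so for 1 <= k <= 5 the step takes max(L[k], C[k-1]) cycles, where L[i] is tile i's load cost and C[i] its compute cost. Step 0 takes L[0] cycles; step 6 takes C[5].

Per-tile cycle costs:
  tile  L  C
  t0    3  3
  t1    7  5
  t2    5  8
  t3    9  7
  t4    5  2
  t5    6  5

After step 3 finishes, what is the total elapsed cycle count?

end_cycle[3] = 24

[0] DMA t0→A (3c) ∥ CU idle ⇒ 3c, clock 3
[1] DMA t1→B (7c) ∥ CU A:t0 (3c) ⇒ 7c, clock 10
[2] DMA t2→A (5c) ∥ CU B:t1 (5c) ⇒ 5c, clock 15
[3] DMA t3→B (9c) ∥ CU A:t2 (8c) ⇒ 9c, clock 24
[4] DMA t4→A (5c) ∥ CU B:t3 (7c) ⇒ 7c, clock 31
[5] DMA t5→B (6c) ∥ CU A:t4 (2c) ⇒ 6c, clock 37
[6] DMA idle ∥ CU B:t5 (5c) ⇒ 5c, clock 42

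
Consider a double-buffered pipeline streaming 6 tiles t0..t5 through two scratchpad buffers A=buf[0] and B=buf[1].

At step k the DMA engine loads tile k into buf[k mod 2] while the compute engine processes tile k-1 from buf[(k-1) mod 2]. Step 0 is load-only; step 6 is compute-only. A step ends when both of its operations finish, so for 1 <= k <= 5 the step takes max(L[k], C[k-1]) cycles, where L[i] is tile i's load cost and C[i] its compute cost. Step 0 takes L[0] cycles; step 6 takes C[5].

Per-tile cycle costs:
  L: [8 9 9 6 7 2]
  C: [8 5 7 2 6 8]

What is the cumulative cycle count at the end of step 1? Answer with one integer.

k=0 load=t0/8c comp=- wait=8 total=8
k=1 load=t1/9c comp=t0/8c wait=9 total=17
k=2 load=t2/9c comp=t1/5c wait=9 total=26
k=3 load=t3/6c comp=t2/7c wait=7 total=33
k=4 load=t4/7c comp=t3/2c wait=7 total=40
k=5 load=t5/2c comp=t4/6c wait=6 total=46
k=6 load=- comp=t5/8c wait=8 total=54

end_cycle[1] = 17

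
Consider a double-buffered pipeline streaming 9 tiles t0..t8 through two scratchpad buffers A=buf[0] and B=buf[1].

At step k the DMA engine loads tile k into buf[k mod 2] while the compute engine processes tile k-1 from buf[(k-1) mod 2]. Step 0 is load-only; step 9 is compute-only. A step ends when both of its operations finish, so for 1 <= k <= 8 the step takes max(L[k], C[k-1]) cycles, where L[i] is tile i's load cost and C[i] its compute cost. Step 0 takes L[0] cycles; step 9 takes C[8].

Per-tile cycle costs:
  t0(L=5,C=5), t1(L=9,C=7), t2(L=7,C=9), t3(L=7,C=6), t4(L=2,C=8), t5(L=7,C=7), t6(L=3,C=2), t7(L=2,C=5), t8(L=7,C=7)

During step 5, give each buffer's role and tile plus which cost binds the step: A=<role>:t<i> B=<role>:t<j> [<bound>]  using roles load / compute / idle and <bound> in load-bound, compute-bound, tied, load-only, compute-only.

step 5: A=compute:t4 B=load:t5 [compute-bound]

  0. 5=5c; end=5; A:t0 B:-
  1. max(9,5)=9c; end=14; A:t0 B:t1
  2. max(7,7)=7c; end=21; A:t2 B:t1
  3. max(7,9)=9c; end=30; A:t2 B:t3
  4. max(2,6)=6c; end=36; A:t4 B:t3
  5. max(7,8)=8c; end=44; A:t4 B:t5
  6. max(3,7)=7c; end=51; A:t6 B:t5
  7. max(2,2)=2c; end=53; A:t6 B:t7
  8. max(7,5)=7c; end=60; A:t8 B:t7
  9. 7=7c; end=67; A:t8 B:t7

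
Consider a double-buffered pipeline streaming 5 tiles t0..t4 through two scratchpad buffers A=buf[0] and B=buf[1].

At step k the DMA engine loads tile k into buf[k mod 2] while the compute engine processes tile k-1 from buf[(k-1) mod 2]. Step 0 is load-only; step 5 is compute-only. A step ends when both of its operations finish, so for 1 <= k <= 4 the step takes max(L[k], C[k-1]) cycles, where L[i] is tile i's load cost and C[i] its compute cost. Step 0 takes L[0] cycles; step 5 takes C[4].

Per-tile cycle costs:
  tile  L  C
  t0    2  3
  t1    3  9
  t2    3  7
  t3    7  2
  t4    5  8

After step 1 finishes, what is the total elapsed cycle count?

end_cycle[1] = 5

step 0: L[0]=2 → dur=2, Σ=2 | A=load:t0 B=idle [load-only]
step 1: L[1]=3 C[0]=3 → dur=3, Σ=5 | A=compute:t0 B=load:t1 [tied]
step 2: L[2]=3 C[1]=9 → dur=9, Σ=14 | A=load:t2 B=compute:t1 [compute-bound]
step 3: L[3]=7 C[2]=7 → dur=7, Σ=21 | A=compute:t2 B=load:t3 [tied]
step 4: L[4]=5 C[3]=2 → dur=5, Σ=26 | A=load:t4 B=compute:t3 [load-bound]
step 5: C[4]=8 → dur=8, Σ=34 | A=compute:t4 B=idle [compute-only]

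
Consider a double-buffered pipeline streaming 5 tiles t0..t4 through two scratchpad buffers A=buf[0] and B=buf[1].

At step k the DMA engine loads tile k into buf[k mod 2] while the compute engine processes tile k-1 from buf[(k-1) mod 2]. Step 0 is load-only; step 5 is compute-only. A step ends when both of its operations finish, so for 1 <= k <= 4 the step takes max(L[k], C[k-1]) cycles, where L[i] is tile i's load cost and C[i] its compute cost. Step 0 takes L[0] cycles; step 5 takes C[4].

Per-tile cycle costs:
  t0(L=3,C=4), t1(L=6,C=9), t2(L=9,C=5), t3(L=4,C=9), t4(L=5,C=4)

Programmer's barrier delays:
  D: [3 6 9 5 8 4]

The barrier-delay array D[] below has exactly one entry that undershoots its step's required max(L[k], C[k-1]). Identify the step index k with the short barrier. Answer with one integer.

k=0 barrier L[0]=3→3c, D[0]=3 ok
k=1 barrier max(L[1]=6,C[0]=4)→6c, D[1]=6 ok
k=2 barrier max(L[2]=9,C[1]=9)→9c, D[2]=9 ok
k=3 barrier max(L[3]=4,C[2]=5)→5c, D[3]=5 ok
k=4 barrier max(L[4]=5,C[3]=9)→9c, D[4]=8 SHORT
k=5 barrier C[4]=4→4c, D[5]=4 ok

hazard at step 4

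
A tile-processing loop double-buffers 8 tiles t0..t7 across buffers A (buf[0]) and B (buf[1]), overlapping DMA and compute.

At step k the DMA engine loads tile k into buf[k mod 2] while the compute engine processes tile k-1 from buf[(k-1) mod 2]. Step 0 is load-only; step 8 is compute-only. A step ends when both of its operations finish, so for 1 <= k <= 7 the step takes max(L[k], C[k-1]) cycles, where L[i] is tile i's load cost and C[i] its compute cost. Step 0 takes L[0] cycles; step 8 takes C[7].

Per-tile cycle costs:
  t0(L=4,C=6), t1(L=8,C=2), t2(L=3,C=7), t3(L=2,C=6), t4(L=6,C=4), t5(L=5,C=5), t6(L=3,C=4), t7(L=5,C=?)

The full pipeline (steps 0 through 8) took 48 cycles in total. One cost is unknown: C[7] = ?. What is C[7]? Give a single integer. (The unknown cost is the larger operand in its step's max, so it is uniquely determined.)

step 0 | dur = L[0]=4 = 4
step 1 | dur = max(L[1]=8, C[0]=6) = 8
step 2 | dur = max(L[2]=3, C[1]=2) = 3
step 3 | dur = max(L[3]=2, C[2]=7) = 7
step 4 | dur = max(L[4]=6, C[3]=6) = 6
step 5 | dur = max(L[5]=5, C[4]=4) = 5
step 6 | dur = max(L[6]=3, C[5]=5) = 5
step 7 | dur = max(L[7]=5, C[6]=4) = 5
step 8 | dur = C[7]=? = C[7]  (unknown; binding)
sum of known step durations = 43
dur[8] = total - known = 48 - 43 = 5
C[7] is the binding max in step 8, so C[7] = dur[8] = 5

C[7] = 5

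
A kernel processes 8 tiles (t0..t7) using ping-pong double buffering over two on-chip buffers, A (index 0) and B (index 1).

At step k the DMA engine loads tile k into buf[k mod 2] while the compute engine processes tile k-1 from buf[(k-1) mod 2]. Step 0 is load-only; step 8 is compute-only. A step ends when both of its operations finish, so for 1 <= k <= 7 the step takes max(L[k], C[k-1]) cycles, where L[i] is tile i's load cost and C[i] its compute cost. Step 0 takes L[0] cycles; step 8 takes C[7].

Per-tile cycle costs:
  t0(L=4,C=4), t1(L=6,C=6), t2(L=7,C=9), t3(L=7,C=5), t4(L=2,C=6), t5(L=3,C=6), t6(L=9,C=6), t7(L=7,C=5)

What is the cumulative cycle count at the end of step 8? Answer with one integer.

end_cycle[8] = 58

  0. 4=4c; end=4; A:t0 B:-
  1. max(6,4)=6c; end=10; A:t0 B:t1
  2. max(7,6)=7c; end=17; A:t2 B:t1
  3. max(7,9)=9c; end=26; A:t2 B:t3
  4. max(2,5)=5c; end=31; A:t4 B:t3
  5. max(3,6)=6c; end=37; A:t4 B:t5
  6. max(9,6)=9c; end=46; A:t6 B:t5
  7. max(7,6)=7c; end=53; A:t6 B:t7
  8. 5=5c; end=58; A:t6 B:t7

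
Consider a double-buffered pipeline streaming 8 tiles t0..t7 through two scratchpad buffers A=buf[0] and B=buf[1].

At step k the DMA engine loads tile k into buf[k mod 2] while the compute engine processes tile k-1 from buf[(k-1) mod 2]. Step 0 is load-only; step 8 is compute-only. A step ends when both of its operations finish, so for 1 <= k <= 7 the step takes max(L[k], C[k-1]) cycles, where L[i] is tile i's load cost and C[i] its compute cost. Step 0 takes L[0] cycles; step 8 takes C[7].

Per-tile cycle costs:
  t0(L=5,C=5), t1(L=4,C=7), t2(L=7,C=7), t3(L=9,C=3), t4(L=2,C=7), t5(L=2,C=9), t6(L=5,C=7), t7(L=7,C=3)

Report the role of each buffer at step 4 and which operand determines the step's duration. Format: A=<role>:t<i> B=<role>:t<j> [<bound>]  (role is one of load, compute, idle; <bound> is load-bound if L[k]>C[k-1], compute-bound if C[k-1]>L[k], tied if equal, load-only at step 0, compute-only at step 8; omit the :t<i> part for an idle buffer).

k=0 load=t0/5c comp=- wait=5 total=5
k=1 load=t1/4c comp=t0/5c wait=5 total=10
k=2 load=t2/7c comp=t1/7c wait=7 total=17
k=3 load=t3/9c comp=t2/7c wait=9 total=26
k=4 load=t4/2c comp=t3/3c wait=3 total=29
k=5 load=t5/2c comp=t4/7c wait=7 total=36
k=6 load=t6/5c comp=t5/9c wait=9 total=45
k=7 load=t7/7c comp=t6/7c wait=7 total=52
k=8 load=- comp=t7/3c wait=3 total=55

step 4: A=load:t4 B=compute:t3 [compute-bound]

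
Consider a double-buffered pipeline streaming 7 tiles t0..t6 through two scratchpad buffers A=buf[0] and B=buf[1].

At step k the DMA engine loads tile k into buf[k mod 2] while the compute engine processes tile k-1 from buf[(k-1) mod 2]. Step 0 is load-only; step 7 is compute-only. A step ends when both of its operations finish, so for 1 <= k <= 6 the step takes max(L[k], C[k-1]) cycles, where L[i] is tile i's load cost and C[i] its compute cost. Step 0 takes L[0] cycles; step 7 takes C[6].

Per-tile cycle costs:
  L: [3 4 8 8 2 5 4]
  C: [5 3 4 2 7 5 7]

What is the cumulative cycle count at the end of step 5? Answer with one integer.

end_cycle[5] = 33

  0. 3=3c; end=3; A:t0 B:-
  1. max(4,5)=5c; end=8; A:t0 B:t1
  2. max(8,3)=8c; end=16; A:t2 B:t1
  3. max(8,4)=8c; end=24; A:t2 B:t3
  4. max(2,2)=2c; end=26; A:t4 B:t3
  5. max(5,7)=7c; end=33; A:t4 B:t5
  6. max(4,5)=5c; end=38; A:t6 B:t5
  7. 7=7c; end=45; A:t6 B:t5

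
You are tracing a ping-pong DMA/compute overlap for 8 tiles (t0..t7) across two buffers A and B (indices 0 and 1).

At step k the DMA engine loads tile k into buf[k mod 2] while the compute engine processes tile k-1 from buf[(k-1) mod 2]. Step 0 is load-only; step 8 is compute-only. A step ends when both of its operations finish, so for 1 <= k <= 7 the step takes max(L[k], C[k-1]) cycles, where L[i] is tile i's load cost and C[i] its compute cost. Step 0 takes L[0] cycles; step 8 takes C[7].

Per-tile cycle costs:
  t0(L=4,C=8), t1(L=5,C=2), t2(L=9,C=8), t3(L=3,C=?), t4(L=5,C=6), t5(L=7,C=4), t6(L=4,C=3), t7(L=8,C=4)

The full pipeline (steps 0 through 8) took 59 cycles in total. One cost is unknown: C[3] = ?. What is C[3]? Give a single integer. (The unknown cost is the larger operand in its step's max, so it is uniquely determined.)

step 0: dur = L[0]=4 = 4
step 1: dur = max(L[1]=5, C[0]=8) = 8
step 2: dur = max(L[2]=9, C[1]=2) = 9
step 3: dur = max(L[3]=3, C[2]=8) = 8
step 4: dur = max(L[4]=5, C[3]=?) = C[3]  (unknown; binding)
step 5: dur = max(L[5]=7, C[4]=6) = 7
step 6: dur = max(L[6]=4, C[5]=4) = 4
step 7: dur = max(L[7]=8, C[6]=3) = 8
step 8: dur = C[7]=4 = 4
sum of known step durations = 52
dur[4] = total - known = 59 - 52 = 7
C[3] is the binding max in step 4, so C[3] = dur[4] = 7

C[3] = 7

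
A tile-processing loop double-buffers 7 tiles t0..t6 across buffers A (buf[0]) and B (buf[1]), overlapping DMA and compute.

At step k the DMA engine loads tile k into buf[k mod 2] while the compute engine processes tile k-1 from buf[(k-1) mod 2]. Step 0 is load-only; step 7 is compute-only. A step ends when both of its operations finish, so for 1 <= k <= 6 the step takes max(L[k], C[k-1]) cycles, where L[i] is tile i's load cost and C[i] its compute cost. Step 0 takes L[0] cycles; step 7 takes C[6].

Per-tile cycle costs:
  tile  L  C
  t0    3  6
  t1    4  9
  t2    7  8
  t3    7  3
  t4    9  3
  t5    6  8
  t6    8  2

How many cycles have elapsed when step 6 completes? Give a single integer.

end_cycle[6] = 49

step 0: L[0]=3 → dur=3, Σ=3 | A=load:t0 B=idle [load-only]
step 1: L[1]=4 C[0]=6 → dur=6, Σ=9 | A=compute:t0 B=load:t1 [compute-bound]
step 2: L[2]=7 C[1]=9 → dur=9, Σ=18 | A=load:t2 B=compute:t1 [compute-bound]
step 3: L[3]=7 C[2]=8 → dur=8, Σ=26 | A=compute:t2 B=load:t3 [compute-bound]
step 4: L[4]=9 C[3]=3 → dur=9, Σ=35 | A=load:t4 B=compute:t3 [load-bound]
step 5: L[5]=6 C[4]=3 → dur=6, Σ=41 | A=compute:t4 B=load:t5 [load-bound]
step 6: L[6]=8 C[5]=8 → dur=8, Σ=49 | A=load:t6 B=compute:t5 [tied]
step 7: C[6]=2 → dur=2, Σ=51 | A=compute:t6 B=idle [compute-only]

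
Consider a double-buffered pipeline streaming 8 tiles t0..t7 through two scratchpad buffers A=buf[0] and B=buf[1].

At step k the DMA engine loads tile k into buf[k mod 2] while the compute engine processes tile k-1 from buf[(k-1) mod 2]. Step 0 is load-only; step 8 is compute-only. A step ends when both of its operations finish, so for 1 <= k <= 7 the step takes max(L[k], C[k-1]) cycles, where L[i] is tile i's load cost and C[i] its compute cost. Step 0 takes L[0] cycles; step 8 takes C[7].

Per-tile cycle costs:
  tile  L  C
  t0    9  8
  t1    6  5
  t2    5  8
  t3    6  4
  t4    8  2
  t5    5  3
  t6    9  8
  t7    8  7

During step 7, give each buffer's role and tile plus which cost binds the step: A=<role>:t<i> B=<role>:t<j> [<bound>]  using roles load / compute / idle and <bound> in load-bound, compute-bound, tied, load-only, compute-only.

k=0 load=t0/9c comp=- wait=9 total=9
k=1 load=t1/6c comp=t0/8c wait=8 total=17
k=2 load=t2/5c comp=t1/5c wait=5 total=22
k=3 load=t3/6c comp=t2/8c wait=8 total=30
k=4 load=t4/8c comp=t3/4c wait=8 total=38
k=5 load=t5/5c comp=t4/2c wait=5 total=43
k=6 load=t6/9c comp=t5/3c wait=9 total=52
k=7 load=t7/8c comp=t6/8c wait=8 total=60
k=8 load=- comp=t7/7c wait=7 total=67

step 7: A=compute:t6 B=load:t7 [tied]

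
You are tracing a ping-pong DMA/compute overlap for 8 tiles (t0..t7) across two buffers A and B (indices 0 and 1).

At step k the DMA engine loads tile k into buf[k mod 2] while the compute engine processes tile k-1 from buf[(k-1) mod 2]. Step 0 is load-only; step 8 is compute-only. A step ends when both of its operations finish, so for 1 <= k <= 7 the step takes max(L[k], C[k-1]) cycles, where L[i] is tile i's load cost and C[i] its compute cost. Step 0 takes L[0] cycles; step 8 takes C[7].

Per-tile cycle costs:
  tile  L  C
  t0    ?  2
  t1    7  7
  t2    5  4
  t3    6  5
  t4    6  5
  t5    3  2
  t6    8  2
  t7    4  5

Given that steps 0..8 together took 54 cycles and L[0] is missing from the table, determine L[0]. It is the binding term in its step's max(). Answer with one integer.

L[0] = 6

step 0: dur = L[0]=? = L[0]  (unknown; binding)
step 1: dur = max(L[1]=7, C[0]=2) = 7
step 2: dur = max(L[2]=5, C[1]=7) = 7
step 3: dur = max(L[3]=6, C[2]=4) = 6
step 4: dur = max(L[4]=6, C[3]=5) = 6
step 5: dur = max(L[5]=3, C[4]=5) = 5
step 6: dur = max(L[6]=8, C[5]=2) = 8
step 7: dur = max(L[7]=4, C[6]=2) = 4
step 8: dur = C[7]=5 = 5
sum of known step durations = 48
dur[0] = total - known = 54 - 48 = 6
L[0] is the binding max in step 0, so L[0] = dur[0] = 6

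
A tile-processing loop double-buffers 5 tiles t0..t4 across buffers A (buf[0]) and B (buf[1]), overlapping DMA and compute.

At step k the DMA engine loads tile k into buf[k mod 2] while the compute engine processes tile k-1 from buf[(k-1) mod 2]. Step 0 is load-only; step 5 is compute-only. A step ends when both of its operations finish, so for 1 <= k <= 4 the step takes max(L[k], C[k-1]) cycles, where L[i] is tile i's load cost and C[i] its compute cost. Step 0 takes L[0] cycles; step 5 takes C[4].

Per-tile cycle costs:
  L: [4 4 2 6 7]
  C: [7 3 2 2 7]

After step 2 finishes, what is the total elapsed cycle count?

k=0 load=t0/4c comp=- wait=4 total=4
k=1 load=t1/4c comp=t0/7c wait=7 total=11
k=2 load=t2/2c comp=t1/3c wait=3 total=14
k=3 load=t3/6c comp=t2/2c wait=6 total=20
k=4 load=t4/7c comp=t3/2c wait=7 total=27
k=5 load=- comp=t4/7c wait=7 total=34

end_cycle[2] = 14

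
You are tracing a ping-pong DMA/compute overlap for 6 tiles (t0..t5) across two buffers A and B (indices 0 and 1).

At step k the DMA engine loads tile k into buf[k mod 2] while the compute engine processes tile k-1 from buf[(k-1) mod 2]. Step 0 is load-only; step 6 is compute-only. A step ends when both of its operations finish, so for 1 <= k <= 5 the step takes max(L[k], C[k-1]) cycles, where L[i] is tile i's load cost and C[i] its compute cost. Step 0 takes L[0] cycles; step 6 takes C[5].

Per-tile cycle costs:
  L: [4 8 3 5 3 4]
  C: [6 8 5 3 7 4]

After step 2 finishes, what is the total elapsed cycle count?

end_cycle[2] = 20

k=0 load=t0/4c comp=- wait=4 total=4
k=1 load=t1/8c comp=t0/6c wait=8 total=12
k=2 load=t2/3c comp=t1/8c wait=8 total=20
k=3 load=t3/5c comp=t2/5c wait=5 total=25
k=4 load=t4/3c comp=t3/3c wait=3 total=28
k=5 load=t5/4c comp=t4/7c wait=7 total=35
k=6 load=- comp=t5/4c wait=4 total=39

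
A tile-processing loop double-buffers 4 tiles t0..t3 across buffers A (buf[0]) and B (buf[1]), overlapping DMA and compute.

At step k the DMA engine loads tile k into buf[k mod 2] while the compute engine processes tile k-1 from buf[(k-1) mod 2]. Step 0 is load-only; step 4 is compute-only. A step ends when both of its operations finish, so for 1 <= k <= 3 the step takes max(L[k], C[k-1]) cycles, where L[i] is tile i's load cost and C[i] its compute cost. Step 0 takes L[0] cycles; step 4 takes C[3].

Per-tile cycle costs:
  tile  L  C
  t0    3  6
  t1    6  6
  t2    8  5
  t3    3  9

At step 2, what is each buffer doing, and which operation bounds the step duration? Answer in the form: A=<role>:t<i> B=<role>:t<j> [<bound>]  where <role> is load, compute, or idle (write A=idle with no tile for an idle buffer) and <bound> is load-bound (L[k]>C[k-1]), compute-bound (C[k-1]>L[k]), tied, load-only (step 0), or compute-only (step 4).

step 0: L[0]=3 → dur=3, Σ=3 | A=load:t0 B=idle [load-only]
step 1: L[1]=6 C[0]=6 → dur=6, Σ=9 | A=compute:t0 B=load:t1 [tied]
step 2: L[2]=8 C[1]=6 → dur=8, Σ=17 | A=load:t2 B=compute:t1 [load-bound]
step 3: L[3]=3 C[2]=5 → dur=5, Σ=22 | A=compute:t2 B=load:t3 [compute-bound]
step 4: C[3]=9 → dur=9, Σ=31 | A=idle B=compute:t3 [compute-only]

step 2: A=load:t2 B=compute:t1 [load-bound]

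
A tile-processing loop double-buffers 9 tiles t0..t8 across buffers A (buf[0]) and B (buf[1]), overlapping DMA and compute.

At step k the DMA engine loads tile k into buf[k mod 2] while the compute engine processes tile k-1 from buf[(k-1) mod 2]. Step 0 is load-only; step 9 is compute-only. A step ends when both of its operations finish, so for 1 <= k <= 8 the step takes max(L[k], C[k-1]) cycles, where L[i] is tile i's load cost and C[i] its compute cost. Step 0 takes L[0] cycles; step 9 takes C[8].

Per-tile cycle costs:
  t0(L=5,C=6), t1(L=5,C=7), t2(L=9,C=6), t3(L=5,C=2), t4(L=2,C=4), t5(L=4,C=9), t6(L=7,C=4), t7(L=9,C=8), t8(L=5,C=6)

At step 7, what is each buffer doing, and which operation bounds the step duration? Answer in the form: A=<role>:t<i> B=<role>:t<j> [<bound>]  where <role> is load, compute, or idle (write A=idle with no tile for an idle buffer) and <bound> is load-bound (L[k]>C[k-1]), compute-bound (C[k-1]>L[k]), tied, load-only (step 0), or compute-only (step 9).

  0. 5=5c; end=5; A:t0 B:-
  1. max(5,6)=6c; end=11; A:t0 B:t1
  2. max(9,7)=9c; end=20; A:t2 B:t1
  3. max(5,6)=6c; end=26; A:t2 B:t3
  4. max(2,2)=2c; end=28; A:t4 B:t3
  5. max(4,4)=4c; end=32; A:t4 B:t5
  6. max(7,9)=9c; end=41; A:t6 B:t5
  7. max(9,4)=9c; end=50; A:t6 B:t7
  8. max(5,8)=8c; end=58; A:t8 B:t7
  9. 6=6c; end=64; A:t8 B:t7

step 7: A=compute:t6 B=load:t7 [load-bound]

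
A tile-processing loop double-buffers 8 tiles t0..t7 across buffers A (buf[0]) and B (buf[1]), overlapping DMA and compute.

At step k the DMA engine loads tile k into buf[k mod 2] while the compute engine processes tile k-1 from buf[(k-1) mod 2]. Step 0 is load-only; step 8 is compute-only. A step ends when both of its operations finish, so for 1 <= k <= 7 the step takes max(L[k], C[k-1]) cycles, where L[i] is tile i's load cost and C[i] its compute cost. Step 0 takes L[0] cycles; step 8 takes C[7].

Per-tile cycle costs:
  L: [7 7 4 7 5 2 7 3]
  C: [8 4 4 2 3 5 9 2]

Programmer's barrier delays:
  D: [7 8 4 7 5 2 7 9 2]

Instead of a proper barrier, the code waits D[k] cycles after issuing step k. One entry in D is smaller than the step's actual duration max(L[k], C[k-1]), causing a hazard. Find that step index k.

[0] required=L[0]=7=7 vs D=7 ok
[1] required=max(L[1]=7,C[0]=8)=8 vs D=8 ok
[2] required=max(L[2]=4,C[1]=4)=4 vs D=4 ok
[3] required=max(L[3]=7,C[2]=4)=7 vs D=7 ok
[4] required=max(L[4]=5,C[3]=2)=5 vs D=5 ok
[5] required=max(L[5]=2,C[4]=3)=3 vs D=2 SHORT
[6] required=max(L[6]=7,C[5]=5)=7 vs D=7 ok
[7] required=max(L[7]=3,C[6]=9)=9 vs D=9 ok
[8] required=C[7]=2=2 vs D=2 ok

hazard at step 5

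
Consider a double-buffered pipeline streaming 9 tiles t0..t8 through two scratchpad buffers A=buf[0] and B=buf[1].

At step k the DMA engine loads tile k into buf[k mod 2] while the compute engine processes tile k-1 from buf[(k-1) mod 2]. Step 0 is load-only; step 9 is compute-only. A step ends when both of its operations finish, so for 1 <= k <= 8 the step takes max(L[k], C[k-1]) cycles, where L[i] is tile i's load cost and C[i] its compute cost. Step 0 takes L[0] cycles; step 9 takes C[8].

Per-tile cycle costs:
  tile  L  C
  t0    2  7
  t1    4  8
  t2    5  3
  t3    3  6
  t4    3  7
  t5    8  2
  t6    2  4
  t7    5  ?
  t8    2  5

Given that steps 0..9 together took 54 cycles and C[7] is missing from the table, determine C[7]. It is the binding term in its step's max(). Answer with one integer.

step 0 | dur = L[0]=2 = 2
step 1 | dur = max(L[1]=4, C[0]=7) = 7
step 2 | dur = max(L[2]=5, C[1]=8) = 8
step 3 | dur = max(L[3]=3, C[2]=3) = 3
step 4 | dur = max(L[4]=3, C[3]=6) = 6
step 5 | dur = max(L[5]=8, C[4]=7) = 8
step 6 | dur = max(L[6]=2, C[5]=2) = 2
step 7 | dur = max(L[7]=5, C[6]=4) = 5
step 8 | dur = max(L[8]=2, C[7]=?) = C[7]  (unknown; binding)
step 9 | dur = C[8]=5 = 5
sum of known step durations = 46
dur[8] = total - known = 54 - 46 = 8
C[7] is the binding max in step 8, so C[7] = dur[8] = 8

C[7] = 8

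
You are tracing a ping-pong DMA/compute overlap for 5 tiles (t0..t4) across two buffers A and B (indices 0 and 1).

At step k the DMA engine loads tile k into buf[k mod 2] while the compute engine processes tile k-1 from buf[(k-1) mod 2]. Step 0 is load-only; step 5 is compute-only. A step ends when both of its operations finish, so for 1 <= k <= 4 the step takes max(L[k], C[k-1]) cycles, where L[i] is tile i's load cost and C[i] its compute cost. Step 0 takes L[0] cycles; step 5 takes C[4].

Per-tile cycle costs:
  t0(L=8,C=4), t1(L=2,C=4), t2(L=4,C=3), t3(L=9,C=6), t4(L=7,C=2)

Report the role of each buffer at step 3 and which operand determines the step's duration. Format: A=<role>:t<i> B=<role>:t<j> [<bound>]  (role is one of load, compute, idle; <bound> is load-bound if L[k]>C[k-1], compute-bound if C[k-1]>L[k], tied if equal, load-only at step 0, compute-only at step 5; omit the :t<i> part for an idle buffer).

step 0: L[0]=8 → dur=8, Σ=8 | A=load:t0 B=idle [load-only]
step 1: L[1]=2 C[0]=4 → dur=4, Σ=12 | A=compute:t0 B=load:t1 [compute-bound]
step 2: L[2]=4 C[1]=4 → dur=4, Σ=16 | A=load:t2 B=compute:t1 [tied]
step 3: L[3]=9 C[2]=3 → dur=9, Σ=25 | A=compute:t2 B=load:t3 [load-bound]
step 4: L[4]=7 C[3]=6 → dur=7, Σ=32 | A=load:t4 B=compute:t3 [load-bound]
step 5: C[4]=2 → dur=2, Σ=34 | A=compute:t4 B=idle [compute-only]

step 3: A=compute:t2 B=load:t3 [load-bound]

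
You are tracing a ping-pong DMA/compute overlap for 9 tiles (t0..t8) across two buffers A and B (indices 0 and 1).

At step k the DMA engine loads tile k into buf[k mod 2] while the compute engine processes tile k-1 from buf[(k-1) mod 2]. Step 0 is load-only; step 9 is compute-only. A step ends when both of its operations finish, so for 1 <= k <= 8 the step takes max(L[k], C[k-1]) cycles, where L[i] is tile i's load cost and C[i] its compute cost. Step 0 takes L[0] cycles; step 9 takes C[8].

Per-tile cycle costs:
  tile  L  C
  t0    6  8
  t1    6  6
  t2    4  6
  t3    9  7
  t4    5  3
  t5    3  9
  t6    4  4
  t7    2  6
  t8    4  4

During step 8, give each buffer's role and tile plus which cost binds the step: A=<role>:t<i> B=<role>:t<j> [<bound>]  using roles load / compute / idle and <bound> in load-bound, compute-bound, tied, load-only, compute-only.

[0] DMA t0→A (6c) ∥ CU idle ⇒ 6c, clock 6
[1] DMA t1→B (6c) ∥ CU A:t0 (8c) ⇒ 8c, clock 14
[2] DMA t2→A (4c) ∥ CU B:t1 (6c) ⇒ 6c, clock 20
[3] DMA t3→B (9c) ∥ CU A:t2 (6c) ⇒ 9c, clock 29
[4] DMA t4→A (5c) ∥ CU B:t3 (7c) ⇒ 7c, clock 36
[5] DMA t5→B (3c) ∥ CU A:t4 (3c) ⇒ 3c, clock 39
[6] DMA t6→A (4c) ∥ CU B:t5 (9c) ⇒ 9c, clock 48
[7] DMA t7→B (2c) ∥ CU A:t6 (4c) ⇒ 4c, clock 52
[8] DMA t8→A (4c) ∥ CU B:t7 (6c) ⇒ 6c, clock 58
[9] DMA idle ∥ CU A:t8 (4c) ⇒ 4c, clock 62

step 8: A=load:t8 B=compute:t7 [compute-bound]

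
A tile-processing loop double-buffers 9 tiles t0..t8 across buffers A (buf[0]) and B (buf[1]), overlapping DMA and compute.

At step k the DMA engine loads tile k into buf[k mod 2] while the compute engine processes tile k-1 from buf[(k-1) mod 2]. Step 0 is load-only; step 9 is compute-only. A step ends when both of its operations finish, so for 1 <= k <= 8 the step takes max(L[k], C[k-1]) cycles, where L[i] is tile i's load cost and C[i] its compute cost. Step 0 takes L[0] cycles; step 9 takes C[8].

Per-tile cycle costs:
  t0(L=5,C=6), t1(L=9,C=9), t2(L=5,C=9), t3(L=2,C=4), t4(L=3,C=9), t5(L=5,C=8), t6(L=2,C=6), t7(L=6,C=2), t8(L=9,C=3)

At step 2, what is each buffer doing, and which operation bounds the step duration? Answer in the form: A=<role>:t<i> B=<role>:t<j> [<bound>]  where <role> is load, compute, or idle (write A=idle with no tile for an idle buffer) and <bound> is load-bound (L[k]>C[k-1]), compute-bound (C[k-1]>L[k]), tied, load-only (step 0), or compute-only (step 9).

step 0: L[0]=5 → dur=5, Σ=5 | A=load:t0 B=idle [load-only]
step 1: L[1]=9 C[0]=6 → dur=9, Σ=14 | A=compute:t0 B=load:t1 [load-bound]
step 2: L[2]=5 C[1]=9 → dur=9, Σ=23 | A=load:t2 B=compute:t1 [compute-bound]
step 3: L[3]=2 C[2]=9 → dur=9, Σ=32 | A=compute:t2 B=load:t3 [compute-bound]
step 4: L[4]=3 C[3]=4 → dur=4, Σ=36 | A=load:t4 B=compute:t3 [compute-bound]
step 5: L[5]=5 C[4]=9 → dur=9, Σ=45 | A=compute:t4 B=load:t5 [compute-bound]
step 6: L[6]=2 C[5]=8 → dur=8, Σ=53 | A=load:t6 B=compute:t5 [compute-bound]
step 7: L[7]=6 C[6]=6 → dur=6, Σ=59 | A=compute:t6 B=load:t7 [tied]
step 8: L[8]=9 C[7]=2 → dur=9, Σ=68 | A=load:t8 B=compute:t7 [load-bound]
step 9: C[8]=3 → dur=3, Σ=71 | A=compute:t8 B=idle [compute-only]

step 2: A=load:t2 B=compute:t1 [compute-bound]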